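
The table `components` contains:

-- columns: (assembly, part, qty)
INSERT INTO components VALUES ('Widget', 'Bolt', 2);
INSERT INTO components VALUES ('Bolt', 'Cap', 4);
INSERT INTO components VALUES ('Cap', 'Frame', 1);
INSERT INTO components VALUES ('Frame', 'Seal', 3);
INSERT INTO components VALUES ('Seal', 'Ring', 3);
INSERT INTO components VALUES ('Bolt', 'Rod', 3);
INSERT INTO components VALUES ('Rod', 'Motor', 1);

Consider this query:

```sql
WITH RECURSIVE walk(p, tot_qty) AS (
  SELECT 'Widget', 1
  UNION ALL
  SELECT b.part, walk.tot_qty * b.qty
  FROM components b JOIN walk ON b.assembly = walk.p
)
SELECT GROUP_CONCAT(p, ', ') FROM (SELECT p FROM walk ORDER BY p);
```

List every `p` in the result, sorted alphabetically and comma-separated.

Base: (Widget, tot_qty=1).
Iteration 1: components of {Widget} -> Bolt = 1*2 = 2.
Iteration 2: components of {Bolt} -> Cap = 2*4 = 8, Rod = 2*3 = 6.
Iteration 3: components of {Cap,Rod} -> Frame = 8*1 = 8, Motor = 6*1 = 6.
Iteration 4: components of {Frame,Motor} -> Seal = 8*3 = 24.
Iteration 5: components of {Seal} -> Ring = 24*3 = 72.
Iteration 6: no further components; recursion stops.

Bolt, Cap, Frame, Motor, Ring, Rod, Seal, Widget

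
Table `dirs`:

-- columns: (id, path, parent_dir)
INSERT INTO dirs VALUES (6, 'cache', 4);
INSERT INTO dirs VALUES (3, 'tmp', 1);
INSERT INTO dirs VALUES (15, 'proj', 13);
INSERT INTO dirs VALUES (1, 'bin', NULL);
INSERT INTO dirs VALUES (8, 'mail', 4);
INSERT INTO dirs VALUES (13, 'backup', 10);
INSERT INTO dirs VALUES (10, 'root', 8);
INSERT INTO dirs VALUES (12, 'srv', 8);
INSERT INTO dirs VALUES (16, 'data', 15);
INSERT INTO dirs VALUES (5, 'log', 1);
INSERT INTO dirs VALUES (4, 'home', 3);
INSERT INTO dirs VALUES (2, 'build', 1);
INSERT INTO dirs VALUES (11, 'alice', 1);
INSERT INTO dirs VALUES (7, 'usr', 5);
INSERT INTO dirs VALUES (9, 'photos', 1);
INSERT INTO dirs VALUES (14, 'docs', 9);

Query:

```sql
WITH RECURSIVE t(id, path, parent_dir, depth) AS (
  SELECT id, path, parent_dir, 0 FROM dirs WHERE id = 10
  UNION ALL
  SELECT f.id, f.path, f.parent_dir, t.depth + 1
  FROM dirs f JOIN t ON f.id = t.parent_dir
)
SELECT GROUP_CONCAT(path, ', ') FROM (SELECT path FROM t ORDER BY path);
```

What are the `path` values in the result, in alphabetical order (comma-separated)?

bin, home, mail, root, tmp

Base: id=10 (root), parent_dir=8, depth 0.
Iteration 1: join on id=8 -> mail (id 8, parent_dir=4, depth 1).
Iteration 2: join on id=4 -> home (id 4, parent_dir=3, depth 2).
Iteration 3: join on id=3 -> tmp (id 3, parent_dir=1, depth 3).
Iteration 4: join on id=1 -> bin (id 1, parent_dir=NULL, depth 4).
Iteration 5: parent_dir is NULL; no match; recursion stops.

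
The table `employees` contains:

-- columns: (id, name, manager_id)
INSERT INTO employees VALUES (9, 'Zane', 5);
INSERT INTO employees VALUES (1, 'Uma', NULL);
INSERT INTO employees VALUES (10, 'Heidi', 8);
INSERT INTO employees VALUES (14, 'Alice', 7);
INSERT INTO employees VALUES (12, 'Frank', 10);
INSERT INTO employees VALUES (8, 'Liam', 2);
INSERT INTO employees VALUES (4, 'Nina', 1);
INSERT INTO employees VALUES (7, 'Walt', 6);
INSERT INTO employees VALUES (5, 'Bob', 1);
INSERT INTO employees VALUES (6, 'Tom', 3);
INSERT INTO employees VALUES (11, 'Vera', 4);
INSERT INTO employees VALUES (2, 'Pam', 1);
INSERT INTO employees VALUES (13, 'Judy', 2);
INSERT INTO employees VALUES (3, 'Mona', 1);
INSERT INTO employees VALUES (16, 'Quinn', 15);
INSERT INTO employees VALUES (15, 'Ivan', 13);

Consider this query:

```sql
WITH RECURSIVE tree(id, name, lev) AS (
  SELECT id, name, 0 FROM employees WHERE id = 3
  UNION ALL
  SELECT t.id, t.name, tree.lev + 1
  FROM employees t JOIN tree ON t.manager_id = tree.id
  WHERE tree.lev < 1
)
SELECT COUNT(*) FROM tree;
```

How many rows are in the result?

2

Base: id=3 (Mona) at lev 0.
Iteration 1: rows with manager_id in {3} -> Tom (id 6, lev 1).
Iteration 2: lev < 1 fails for all current rows; recursion stops.
Total rows emitted: 2.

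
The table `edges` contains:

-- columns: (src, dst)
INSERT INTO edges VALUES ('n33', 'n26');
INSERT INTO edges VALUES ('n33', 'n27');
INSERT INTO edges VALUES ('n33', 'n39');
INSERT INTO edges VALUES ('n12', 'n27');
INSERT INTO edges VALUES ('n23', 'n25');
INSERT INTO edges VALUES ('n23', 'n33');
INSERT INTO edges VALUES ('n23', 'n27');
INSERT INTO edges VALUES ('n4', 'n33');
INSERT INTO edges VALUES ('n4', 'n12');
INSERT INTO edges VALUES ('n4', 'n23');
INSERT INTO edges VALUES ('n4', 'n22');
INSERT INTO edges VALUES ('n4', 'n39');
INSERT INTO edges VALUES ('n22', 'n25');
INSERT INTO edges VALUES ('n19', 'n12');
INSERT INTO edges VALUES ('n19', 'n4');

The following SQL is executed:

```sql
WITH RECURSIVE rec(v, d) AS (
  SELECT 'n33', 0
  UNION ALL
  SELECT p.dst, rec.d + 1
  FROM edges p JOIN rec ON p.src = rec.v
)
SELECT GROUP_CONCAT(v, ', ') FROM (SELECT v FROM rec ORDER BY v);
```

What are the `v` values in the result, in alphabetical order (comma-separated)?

Base: (n33, d=0).
Iteration 1: edges from {n33} -> (n26, d=1), (n27, d=1), (n39, d=1).
Iteration 2: no outgoing edges from {n26,n27,n39}; recursion stops.

n26, n27, n33, n39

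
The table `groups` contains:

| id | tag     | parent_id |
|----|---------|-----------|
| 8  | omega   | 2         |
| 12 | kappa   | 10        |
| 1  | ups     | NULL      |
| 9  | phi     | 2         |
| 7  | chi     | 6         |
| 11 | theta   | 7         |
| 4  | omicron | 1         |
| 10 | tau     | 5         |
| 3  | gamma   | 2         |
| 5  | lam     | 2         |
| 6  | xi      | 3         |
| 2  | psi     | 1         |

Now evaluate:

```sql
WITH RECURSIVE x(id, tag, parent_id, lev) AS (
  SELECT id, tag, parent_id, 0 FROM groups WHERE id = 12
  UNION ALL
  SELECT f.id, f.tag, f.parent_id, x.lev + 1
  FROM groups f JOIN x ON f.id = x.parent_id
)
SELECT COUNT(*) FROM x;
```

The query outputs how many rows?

Base: id=12 (kappa), parent_id=10, lev 0.
Iteration 1: join on id=10 -> tau (id 10, parent_id=5, lev 1).
Iteration 2: join on id=5 -> lam (id 5, parent_id=2, lev 2).
Iteration 3: join on id=2 -> psi (id 2, parent_id=1, lev 3).
Iteration 4: join on id=1 -> ups (id 1, parent_id=NULL, lev 4).
Iteration 5: parent_id is NULL; no match; recursion stops.
Total rows emitted: 5.

5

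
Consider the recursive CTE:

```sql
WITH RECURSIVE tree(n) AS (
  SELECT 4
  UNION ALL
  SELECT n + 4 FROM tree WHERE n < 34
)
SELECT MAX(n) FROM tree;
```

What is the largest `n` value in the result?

36

Base: n=4.
Iteration 1: 4 < 34 holds -> n = 4 + 4 = 8.
Iteration 2: 8 < 34 holds -> n = 8 + 4 = 12.
Iteration 3: 12 < 34 holds -> n = 12 + 4 = 16.
Iteration 4: 16 < 34 holds -> n = 16 + 4 = 20.
Iteration 5: 20 < 34 holds -> n = 20 + 4 = 24.
Iteration 6: 24 < 34 holds -> n = 24 + 4 = 28.
Iteration 7: 28 < 34 holds -> n = 28 + 4 = 32.
Iteration 8: 32 < 34 holds -> n = 32 + 4 = 36.
Iteration 9: 36 < 34 fails; recursion stops.
n values: 4, 8, 12, 16, 20, 24, 28, 32, 36; the maximum is 36.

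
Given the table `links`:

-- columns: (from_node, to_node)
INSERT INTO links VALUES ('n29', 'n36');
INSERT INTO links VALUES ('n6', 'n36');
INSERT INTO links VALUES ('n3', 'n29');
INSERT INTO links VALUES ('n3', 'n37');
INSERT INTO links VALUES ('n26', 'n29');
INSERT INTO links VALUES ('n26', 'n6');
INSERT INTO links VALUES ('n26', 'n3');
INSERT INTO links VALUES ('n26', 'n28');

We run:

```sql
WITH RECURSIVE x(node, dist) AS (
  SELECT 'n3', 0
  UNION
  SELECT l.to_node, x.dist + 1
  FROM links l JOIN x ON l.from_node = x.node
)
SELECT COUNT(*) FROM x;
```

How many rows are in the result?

Base: (n3, dist=0).
Iteration 1: edges from {n3} -> (n29, dist=1), (n37, dist=1).
Iteration 2: edges from {n29,n37} -> (n36, dist=2).
Iteration 3: no outgoing edges from {n36}; recursion stops.
Total rows emitted: 4.

4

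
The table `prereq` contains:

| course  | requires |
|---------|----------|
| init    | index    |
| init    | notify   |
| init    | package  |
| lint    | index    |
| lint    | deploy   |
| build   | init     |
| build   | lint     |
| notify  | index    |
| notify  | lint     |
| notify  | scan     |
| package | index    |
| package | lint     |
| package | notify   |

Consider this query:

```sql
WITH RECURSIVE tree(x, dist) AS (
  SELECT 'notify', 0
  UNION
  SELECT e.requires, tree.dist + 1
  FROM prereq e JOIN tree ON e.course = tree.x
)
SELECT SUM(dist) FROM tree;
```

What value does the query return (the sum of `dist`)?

Base: (notify, dist=0).
Iteration 1: edges from {notify} -> (index, dist=1), (lint, dist=1), (scan, dist=1).
Iteration 2: edges from {index,lint,scan} -> (deploy, dist=2), (index, dist=2).
Iteration 3: no outgoing edges from {deploy,index}; recursion stops.
SUM(dist) = 0 + 1 + 1 + 1 + 2 + 2 = 7.

7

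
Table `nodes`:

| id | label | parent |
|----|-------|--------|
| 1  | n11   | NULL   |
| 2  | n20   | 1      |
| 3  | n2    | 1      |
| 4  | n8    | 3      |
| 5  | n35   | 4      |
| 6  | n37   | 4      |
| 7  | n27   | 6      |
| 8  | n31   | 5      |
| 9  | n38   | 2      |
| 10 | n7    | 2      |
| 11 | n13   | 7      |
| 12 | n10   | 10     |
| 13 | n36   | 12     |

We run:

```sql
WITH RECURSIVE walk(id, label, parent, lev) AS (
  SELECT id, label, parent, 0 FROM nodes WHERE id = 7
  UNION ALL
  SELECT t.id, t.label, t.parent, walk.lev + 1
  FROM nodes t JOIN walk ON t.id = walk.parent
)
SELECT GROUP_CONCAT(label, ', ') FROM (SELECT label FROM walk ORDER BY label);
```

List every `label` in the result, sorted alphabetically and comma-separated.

n11, n2, n27, n37, n8

Base: id=7 (n27), parent=6, lev 0.
Iteration 1: join on id=6 -> n37 (id 6, parent=4, lev 1).
Iteration 2: join on id=4 -> n8 (id 4, parent=3, lev 2).
Iteration 3: join on id=3 -> n2 (id 3, parent=1, lev 3).
Iteration 4: join on id=1 -> n11 (id 1, parent=NULL, lev 4).
Iteration 5: parent is NULL; no match; recursion stops.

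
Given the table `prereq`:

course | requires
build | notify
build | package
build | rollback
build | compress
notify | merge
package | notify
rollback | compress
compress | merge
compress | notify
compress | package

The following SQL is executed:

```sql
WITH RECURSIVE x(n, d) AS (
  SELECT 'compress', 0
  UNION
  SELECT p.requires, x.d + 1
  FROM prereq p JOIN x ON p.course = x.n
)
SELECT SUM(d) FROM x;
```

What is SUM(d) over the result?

10

Base: (compress, d=0).
Iteration 1: edges from {compress} -> (merge, d=1), (notify, d=1), (package, d=1).
Iteration 2: edges from {merge,notify,package} -> (merge, d=2), (notify, d=2).
Iteration 3: edges from {merge,notify} -> (merge, d=3).
Iteration 4: no outgoing edges from {merge}; recursion stops.
SUM(d) = 0 + 1 + 1 + 1 + 2 + 2 + 3 = 10.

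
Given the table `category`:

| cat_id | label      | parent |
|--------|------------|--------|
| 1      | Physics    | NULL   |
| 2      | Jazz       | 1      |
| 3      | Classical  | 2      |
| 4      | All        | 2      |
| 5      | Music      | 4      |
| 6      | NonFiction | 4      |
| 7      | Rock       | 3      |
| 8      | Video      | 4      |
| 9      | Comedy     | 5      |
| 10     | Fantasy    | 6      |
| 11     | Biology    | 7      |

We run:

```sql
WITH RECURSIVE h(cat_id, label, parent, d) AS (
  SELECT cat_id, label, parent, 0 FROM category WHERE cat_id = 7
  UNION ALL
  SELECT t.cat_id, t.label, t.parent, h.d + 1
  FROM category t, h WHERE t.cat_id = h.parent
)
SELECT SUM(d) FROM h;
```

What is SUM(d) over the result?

6

Base: cat_id=7 (Rock), parent=3, d 0.
Iteration 1: join on cat_id=3 -> Classical (id 3, parent=2, d 1).
Iteration 2: join on cat_id=2 -> Jazz (id 2, parent=1, d 2).
Iteration 3: join on cat_id=1 -> Physics (id 1, parent=NULL, d 3).
Iteration 4: parent is NULL; no match; recursion stops.
SUM(d) = 0 + 1 + 2 + 3 = 6.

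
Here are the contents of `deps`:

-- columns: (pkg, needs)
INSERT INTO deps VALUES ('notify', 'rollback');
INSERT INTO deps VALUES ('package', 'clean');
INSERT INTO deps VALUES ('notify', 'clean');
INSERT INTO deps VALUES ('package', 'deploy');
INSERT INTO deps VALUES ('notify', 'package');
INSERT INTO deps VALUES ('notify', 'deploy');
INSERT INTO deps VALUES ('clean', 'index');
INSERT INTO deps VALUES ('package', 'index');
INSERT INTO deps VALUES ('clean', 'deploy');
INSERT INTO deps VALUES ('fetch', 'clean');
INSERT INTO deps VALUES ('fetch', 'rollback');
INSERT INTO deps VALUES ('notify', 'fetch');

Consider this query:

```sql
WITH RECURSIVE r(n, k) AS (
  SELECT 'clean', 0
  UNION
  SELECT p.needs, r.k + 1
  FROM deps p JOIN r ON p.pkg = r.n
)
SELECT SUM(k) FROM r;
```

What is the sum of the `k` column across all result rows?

Base: (clean, k=0).
Iteration 1: edges from {clean} -> (deploy, k=1), (index, k=1).
Iteration 2: no outgoing edges from {deploy,index}; recursion stops.
SUM(k) = 0 + 1 + 1 = 2.

2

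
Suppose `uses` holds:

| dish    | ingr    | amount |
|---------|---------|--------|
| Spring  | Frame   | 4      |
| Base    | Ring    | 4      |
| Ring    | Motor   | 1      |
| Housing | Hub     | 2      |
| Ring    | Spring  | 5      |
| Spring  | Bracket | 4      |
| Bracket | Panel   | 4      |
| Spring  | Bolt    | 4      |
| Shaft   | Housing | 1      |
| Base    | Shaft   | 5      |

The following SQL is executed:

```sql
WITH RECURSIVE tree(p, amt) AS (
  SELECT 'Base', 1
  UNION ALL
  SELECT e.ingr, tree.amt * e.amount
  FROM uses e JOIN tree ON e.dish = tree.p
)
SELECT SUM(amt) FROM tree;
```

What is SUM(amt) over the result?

609

Base: (Base, amt=1).
Iteration 1: components of {Base} -> Ring = 1*4 = 4, Shaft = 1*5 = 5.
Iteration 2: components of {Ring,Shaft} -> Housing = 5*1 = 5, Motor = 4*1 = 4, Spring = 4*5 = 20.
Iteration 3: components of {Housing,Motor,Spring} -> Bolt = 20*4 = 80, Bracket = 20*4 = 80, Frame = 20*4 = 80, Hub = 5*2 = 10.
Iteration 4: components of {Bolt,Bracket,Frame,Hub} -> Panel = 80*4 = 320.
Iteration 5: no further components; recursion stops.
SUM(amt) = 1 + 4 + 5 + 20 + 4 + 5 + 80 + 80 + 80 + 10 + 320 = 609.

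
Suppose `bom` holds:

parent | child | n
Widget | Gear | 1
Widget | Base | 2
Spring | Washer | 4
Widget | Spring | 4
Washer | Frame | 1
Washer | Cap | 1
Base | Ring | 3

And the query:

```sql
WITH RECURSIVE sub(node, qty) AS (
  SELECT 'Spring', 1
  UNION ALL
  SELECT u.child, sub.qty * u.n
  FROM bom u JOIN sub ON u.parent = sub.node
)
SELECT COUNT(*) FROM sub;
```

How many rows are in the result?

4

Base: (Spring, qty=1).
Iteration 1: components of {Spring} -> Washer = 1*4 = 4.
Iteration 2: components of {Washer} -> Cap = 4*1 = 4, Frame = 4*1 = 4.
Iteration 3: no further components; recursion stops.
Total rows emitted: 4.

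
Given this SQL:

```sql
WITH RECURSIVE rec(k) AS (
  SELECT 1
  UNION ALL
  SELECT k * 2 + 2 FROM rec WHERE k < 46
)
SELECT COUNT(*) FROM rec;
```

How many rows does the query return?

5

Base: k=1.
Iteration 1: 1 < 46 holds -> k = 1 * 2 + 2 = 4.
Iteration 2: 4 < 46 holds -> k = 4 * 2 + 2 = 10.
Iteration 3: 10 < 46 holds -> k = 10 * 2 + 2 = 22.
Iteration 4: 22 < 46 holds -> k = 22 * 2 + 2 = 46.
Iteration 5: 46 < 46 fails; recursion stops.
Total rows emitted: 5.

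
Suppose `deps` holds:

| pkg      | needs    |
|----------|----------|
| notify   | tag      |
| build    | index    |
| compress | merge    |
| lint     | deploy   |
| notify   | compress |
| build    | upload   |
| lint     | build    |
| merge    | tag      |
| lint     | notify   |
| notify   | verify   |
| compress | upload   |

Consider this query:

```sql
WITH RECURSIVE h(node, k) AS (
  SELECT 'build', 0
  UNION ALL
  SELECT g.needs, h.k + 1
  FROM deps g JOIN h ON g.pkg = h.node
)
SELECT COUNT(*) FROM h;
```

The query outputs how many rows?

Base: (build, k=0).
Iteration 1: edges from {build} -> (index, k=1), (upload, k=1).
Iteration 2: no outgoing edges from {index,upload}; recursion stops.
Total rows emitted: 3.

3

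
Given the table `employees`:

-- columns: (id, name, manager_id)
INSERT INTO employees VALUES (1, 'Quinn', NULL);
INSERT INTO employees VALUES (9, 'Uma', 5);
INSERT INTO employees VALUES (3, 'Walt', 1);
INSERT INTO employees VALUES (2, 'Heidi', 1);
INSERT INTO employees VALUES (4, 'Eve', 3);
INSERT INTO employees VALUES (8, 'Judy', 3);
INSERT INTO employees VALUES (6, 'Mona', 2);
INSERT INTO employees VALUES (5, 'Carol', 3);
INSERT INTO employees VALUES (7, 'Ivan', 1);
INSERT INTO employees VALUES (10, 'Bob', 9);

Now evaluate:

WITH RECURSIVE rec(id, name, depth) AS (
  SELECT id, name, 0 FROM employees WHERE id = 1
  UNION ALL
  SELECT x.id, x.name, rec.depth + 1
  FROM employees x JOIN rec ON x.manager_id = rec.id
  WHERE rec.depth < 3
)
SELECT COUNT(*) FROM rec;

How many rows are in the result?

Base: id=1 (Quinn) at depth 0.
Iteration 1: rows with manager_id in {1} -> Heidi (id 2, depth 1), Walt (id 3, depth 1), Ivan (id 7, depth 1).
Iteration 2: rows with manager_id in {2,3,7} -> Eve (id 4, depth 2), Carol (id 5, depth 2), Mona (id 6, depth 2), Judy (id 8, depth 2).
Iteration 3: rows with manager_id in {4,5,6,8} -> Uma (id 9, depth 3).
Iteration 4: depth < 3 fails for all current rows; recursion stops.
Total rows emitted: 9.

9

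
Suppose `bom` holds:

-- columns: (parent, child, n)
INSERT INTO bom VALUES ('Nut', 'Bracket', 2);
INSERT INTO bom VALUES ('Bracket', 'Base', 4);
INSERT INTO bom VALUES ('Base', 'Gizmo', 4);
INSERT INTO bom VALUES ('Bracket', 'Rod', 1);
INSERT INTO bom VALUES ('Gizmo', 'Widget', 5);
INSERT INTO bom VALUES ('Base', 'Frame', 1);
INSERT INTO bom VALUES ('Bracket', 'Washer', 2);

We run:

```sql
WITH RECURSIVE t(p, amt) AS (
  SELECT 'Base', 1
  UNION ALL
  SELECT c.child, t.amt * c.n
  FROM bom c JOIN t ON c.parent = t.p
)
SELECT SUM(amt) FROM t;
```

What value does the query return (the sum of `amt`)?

26

Base: (Base, amt=1).
Iteration 1: components of {Base} -> Frame = 1*1 = 1, Gizmo = 1*4 = 4.
Iteration 2: components of {Frame,Gizmo} -> Widget = 4*5 = 20.
Iteration 3: no further components; recursion stops.
SUM(amt) = 1 + 4 + 1 + 20 = 26.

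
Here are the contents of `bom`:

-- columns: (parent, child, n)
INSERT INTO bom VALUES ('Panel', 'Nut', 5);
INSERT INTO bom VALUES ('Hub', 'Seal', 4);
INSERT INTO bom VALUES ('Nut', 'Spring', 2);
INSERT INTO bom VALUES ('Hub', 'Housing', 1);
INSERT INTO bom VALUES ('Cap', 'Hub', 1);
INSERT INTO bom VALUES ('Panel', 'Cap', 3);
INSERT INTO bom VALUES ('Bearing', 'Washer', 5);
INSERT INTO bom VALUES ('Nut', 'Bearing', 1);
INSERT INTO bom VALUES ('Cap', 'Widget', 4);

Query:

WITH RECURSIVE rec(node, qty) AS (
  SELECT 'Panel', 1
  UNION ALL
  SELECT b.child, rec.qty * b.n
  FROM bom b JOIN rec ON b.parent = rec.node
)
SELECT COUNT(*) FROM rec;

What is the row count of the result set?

10

Base: (Panel, qty=1).
Iteration 1: components of {Panel} -> Cap = 1*3 = 3, Nut = 1*5 = 5.
Iteration 2: components of {Cap,Nut} -> Bearing = 5*1 = 5, Hub = 3*1 = 3, Spring = 5*2 = 10, Widget = 3*4 = 12.
Iteration 3: components of {Bearing,Hub,Spring,Widget} -> Housing = 3*1 = 3, Seal = 3*4 = 12, Washer = 5*5 = 25.
Iteration 4: no further components; recursion stops.
Total rows emitted: 10.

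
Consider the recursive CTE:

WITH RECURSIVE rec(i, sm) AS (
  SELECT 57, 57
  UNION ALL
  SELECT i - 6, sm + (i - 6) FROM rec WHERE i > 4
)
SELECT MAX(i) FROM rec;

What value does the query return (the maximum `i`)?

57

Base: i=57, sm=57.
Iteration 1: 57 > 4 holds -> i = 57 - 6 = 51, sm = 57 + 51 = 108.
Iteration 2: 51 > 4 holds -> i = 51 - 6 = 45, sm = 108 + 45 = 153.
Iteration 3: 45 > 4 holds -> i = 45 - 6 = 39, sm = 153 + 39 = 192.
Iteration 4: 39 > 4 holds -> i = 39 - 6 = 33, sm = 192 + 33 = 225.
Iteration 5: 33 > 4 holds -> i = 33 - 6 = 27, sm = 225 + 27 = 252.
Iteration 6: 27 > 4 holds -> i = 27 - 6 = 21, sm = 252 + 21 = 273.
Iteration 7: 21 > 4 holds -> i = 21 - 6 = 15, sm = 273 + 15 = 288.
Iteration 8: 15 > 4 holds -> i = 15 - 6 = 9, sm = 288 + 9 = 297.
Iteration 9: 9 > 4 holds -> i = 9 - 6 = 3, sm = 297 + 3 = 300.
Iteration 10: 3 > 4 fails; recursion stops.
i values: 57, 51, 45, 39, 33, 27, 21, 15, 9, 3; the maximum is 57.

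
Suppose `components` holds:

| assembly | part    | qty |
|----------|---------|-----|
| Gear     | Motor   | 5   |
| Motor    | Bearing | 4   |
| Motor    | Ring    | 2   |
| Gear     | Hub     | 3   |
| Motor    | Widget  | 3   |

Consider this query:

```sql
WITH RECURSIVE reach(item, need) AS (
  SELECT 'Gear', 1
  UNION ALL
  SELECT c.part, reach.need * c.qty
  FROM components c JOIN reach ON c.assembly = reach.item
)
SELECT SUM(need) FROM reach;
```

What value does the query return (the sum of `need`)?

Base: (Gear, need=1).
Iteration 1: components of {Gear} -> Hub = 1*3 = 3, Motor = 1*5 = 5.
Iteration 2: components of {Hub,Motor} -> Bearing = 5*4 = 20, Ring = 5*2 = 10, Widget = 5*3 = 15.
Iteration 3: no further components; recursion stops.
SUM(need) = 1 + 5 + 3 + 20 + 10 + 15 = 54.

54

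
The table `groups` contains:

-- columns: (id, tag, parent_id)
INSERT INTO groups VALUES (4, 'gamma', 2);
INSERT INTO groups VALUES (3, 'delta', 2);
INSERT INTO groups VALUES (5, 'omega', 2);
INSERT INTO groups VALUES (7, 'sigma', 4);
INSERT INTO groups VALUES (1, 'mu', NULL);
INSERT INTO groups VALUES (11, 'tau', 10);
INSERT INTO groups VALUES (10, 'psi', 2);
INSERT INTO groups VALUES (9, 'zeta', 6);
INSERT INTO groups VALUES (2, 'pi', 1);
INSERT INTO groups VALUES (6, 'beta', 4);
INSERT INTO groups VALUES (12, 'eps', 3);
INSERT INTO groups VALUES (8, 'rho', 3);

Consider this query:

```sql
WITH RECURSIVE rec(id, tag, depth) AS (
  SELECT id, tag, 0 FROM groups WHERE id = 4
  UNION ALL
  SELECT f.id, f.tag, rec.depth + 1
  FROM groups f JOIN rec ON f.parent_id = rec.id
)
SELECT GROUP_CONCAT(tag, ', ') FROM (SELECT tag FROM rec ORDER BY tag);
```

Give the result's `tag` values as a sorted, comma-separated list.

Base: id=4 (gamma) at depth 0.
Iteration 1: rows with parent_id in {4} -> beta (id 6, depth 1), sigma (id 7, depth 1).
Iteration 2: rows with parent_id in {6,7} -> zeta (id 9, depth 2).
Iteration 3: no rows with parent_id in {9}; recursion stops.

beta, gamma, sigma, zeta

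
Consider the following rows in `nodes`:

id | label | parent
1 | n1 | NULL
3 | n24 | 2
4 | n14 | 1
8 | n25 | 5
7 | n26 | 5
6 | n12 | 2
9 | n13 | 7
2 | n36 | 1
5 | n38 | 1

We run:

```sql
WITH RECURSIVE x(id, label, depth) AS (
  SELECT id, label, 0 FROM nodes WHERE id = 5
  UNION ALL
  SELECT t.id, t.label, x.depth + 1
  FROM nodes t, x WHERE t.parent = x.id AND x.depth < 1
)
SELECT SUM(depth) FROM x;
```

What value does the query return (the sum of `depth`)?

2

Base: id=5 (n38) at depth 0.
Iteration 1: rows with parent in {5} -> n26 (id 7, depth 1), n25 (id 8, depth 1).
Iteration 2: depth < 1 fails for all current rows; recursion stops.
SUM(depth) = 0 + 1 + 1 = 2.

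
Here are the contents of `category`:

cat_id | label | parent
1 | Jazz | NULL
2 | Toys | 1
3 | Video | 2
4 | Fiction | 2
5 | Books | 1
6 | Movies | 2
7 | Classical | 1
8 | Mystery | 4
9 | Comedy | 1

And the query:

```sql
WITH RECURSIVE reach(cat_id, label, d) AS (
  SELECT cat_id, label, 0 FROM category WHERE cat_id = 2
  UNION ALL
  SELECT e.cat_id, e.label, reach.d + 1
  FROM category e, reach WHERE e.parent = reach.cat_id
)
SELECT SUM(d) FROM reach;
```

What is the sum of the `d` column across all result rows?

Base: cat_id=2 (Toys) at d 0.
Iteration 1: rows with parent in {2} -> Video (id 3, d 1), Fiction (id 4, d 1), Movies (id 6, d 1).
Iteration 2: rows with parent in {3,4,6} -> Mystery (id 8, d 2).
Iteration 3: no rows with parent in {8}; recursion stops.
SUM(d) = 0 + 1 + 1 + 1 + 2 = 5.

5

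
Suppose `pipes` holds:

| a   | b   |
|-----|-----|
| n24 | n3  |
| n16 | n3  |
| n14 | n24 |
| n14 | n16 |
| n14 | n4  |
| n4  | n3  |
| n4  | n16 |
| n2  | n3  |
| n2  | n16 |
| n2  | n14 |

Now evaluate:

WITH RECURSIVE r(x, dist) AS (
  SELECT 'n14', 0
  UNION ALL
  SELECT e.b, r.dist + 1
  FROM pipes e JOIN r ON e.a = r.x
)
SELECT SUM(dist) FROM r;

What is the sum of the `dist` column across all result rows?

Base: (n14, dist=0).
Iteration 1: edges from {n14} -> (n16, dist=1), (n24, dist=1), (n4, dist=1).
Iteration 2: edges from {n16,n24,n4} -> (n16, dist=2), (n3, dist=2) x3. [UNION ALL keeps all 4 new rows, including repeats]
Iteration 3: edges from {n16,n3} -> (n3, dist=3).
Iteration 4: no outgoing edges from {n3}; recursion stops.
SUM(dist) = 0 + 1 + 1 + 1 + 2 + 2 + 2 + 2 + 3 = 14.

14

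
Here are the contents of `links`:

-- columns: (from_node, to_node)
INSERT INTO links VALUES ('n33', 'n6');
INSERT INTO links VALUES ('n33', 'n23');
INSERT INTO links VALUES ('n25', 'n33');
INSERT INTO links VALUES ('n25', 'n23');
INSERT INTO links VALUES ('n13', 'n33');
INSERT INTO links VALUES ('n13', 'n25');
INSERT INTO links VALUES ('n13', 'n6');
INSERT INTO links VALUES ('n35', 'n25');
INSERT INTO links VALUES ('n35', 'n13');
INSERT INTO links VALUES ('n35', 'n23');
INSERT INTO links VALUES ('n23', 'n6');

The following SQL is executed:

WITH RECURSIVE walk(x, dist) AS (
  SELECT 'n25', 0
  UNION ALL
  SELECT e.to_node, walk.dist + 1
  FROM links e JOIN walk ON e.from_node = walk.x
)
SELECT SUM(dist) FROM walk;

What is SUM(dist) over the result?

Base: (n25, dist=0).
Iteration 1: edges from {n25} -> (n23, dist=1), (n33, dist=1).
Iteration 2: edges from {n23,n33} -> (n23, dist=2), (n6, dist=2) x2. [UNION ALL keeps all 3 new rows, including repeats]
Iteration 3: edges from {n23,n6} -> (n6, dist=3).
Iteration 4: no outgoing edges from {n6}; recursion stops.
SUM(dist) = 0 + 1 + 1 + 2 + 2 + 2 + 3 = 11.

11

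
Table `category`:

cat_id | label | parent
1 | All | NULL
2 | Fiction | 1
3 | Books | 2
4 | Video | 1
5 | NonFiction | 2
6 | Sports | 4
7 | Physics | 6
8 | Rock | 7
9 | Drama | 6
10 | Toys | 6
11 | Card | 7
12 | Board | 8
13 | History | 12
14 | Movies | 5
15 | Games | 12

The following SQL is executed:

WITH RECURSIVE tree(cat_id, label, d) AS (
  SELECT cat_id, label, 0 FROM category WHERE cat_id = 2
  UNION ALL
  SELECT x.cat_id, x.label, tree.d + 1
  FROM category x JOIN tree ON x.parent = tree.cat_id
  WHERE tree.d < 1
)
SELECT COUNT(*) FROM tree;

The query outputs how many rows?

Base: cat_id=2 (Fiction) at d 0.
Iteration 1: rows with parent in {2} -> Books (id 3, d 1), NonFiction (id 5, d 1).
Iteration 2: d < 1 fails for all current rows; recursion stops.
Total rows emitted: 3.

3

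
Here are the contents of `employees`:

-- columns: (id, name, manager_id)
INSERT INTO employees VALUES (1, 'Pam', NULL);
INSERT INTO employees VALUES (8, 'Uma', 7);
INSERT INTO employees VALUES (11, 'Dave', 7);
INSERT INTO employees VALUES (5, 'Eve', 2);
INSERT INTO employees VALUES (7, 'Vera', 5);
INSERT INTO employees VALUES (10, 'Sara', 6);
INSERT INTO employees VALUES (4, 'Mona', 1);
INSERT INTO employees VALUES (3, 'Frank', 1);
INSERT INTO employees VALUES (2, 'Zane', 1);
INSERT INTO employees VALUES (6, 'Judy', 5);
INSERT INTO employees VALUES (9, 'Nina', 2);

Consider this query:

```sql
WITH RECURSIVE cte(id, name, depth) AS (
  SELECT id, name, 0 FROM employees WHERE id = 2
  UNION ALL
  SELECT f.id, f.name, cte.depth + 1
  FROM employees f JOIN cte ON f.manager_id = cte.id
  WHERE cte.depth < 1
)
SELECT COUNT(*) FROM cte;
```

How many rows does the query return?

Base: id=2 (Zane) at depth 0.
Iteration 1: rows with manager_id in {2} -> Eve (id 5, depth 1), Nina (id 9, depth 1).
Iteration 2: depth < 1 fails for all current rows; recursion stops.
Total rows emitted: 3.

3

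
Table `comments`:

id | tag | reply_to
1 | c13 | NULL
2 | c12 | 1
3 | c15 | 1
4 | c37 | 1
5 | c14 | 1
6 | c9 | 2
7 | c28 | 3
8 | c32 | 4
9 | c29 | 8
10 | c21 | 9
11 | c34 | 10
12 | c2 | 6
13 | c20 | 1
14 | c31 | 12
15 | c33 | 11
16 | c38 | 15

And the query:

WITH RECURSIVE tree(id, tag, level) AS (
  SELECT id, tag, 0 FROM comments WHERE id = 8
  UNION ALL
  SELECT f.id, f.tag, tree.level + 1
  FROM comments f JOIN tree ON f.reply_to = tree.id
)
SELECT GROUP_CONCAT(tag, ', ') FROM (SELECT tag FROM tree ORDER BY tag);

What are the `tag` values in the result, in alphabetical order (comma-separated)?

Base: id=8 (c32) at level 0.
Iteration 1: rows with reply_to in {8} -> c29 (id 9, level 1).
Iteration 2: rows with reply_to in {9} -> c21 (id 10, level 2).
Iteration 3: rows with reply_to in {10} -> c34 (id 11, level 3).
Iteration 4: rows with reply_to in {11} -> c33 (id 15, level 4).
Iteration 5: rows with reply_to in {15} -> c38 (id 16, level 5).
Iteration 6: no rows with reply_to in {16}; recursion stops.

c21, c29, c32, c33, c34, c38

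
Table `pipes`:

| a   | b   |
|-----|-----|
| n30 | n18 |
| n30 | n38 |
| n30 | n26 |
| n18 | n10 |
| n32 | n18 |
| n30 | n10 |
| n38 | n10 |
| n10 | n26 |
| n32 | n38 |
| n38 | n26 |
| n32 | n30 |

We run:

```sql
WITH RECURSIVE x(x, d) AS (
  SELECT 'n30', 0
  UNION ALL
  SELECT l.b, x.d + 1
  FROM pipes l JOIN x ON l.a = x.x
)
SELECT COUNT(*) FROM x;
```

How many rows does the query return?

11

Base: (n30, d=0).
Iteration 1: edges from {n30} -> (n10, d=1), (n18, d=1), (n26, d=1), (n38, d=1).
Iteration 2: edges from {n10,n18,n26,n38} -> (n10, d=2) x2, (n26, d=2) x2. [UNION ALL keeps all 4 new rows, including repeats]
Iteration 3: edges from {n10,n26} -> (n26, d=3) x2. [UNION ALL keeps all 2 new rows, including repeats]
Iteration 4: no outgoing edges from {n26}; recursion stops.
Total rows emitted: 11.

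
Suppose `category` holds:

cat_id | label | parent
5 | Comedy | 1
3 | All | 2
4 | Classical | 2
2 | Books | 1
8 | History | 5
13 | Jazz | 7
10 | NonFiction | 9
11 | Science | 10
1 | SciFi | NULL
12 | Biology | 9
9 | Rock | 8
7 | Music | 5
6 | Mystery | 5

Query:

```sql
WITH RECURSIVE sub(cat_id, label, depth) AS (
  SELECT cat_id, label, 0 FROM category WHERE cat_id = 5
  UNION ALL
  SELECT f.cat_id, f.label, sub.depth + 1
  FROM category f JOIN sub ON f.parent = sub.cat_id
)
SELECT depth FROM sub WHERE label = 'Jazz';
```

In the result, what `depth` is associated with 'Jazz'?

2

Base: cat_id=5 (Comedy) at depth 0.
Iteration 1: rows with parent in {5} -> Mystery (id 6, depth 1), Music (id 7, depth 1), History (id 8, depth 1).
Iteration 2: rows with parent in {6,7,8} -> Rock (id 9, depth 2), Jazz (id 13, depth 2).
Iteration 3: rows with parent in {9,13} -> NonFiction (id 10, depth 3), Biology (id 12, depth 3).
Iteration 4: rows with parent in {10,12} -> Science (id 11, depth 4).
Iteration 5: no rows with parent in {11}; recursion stops.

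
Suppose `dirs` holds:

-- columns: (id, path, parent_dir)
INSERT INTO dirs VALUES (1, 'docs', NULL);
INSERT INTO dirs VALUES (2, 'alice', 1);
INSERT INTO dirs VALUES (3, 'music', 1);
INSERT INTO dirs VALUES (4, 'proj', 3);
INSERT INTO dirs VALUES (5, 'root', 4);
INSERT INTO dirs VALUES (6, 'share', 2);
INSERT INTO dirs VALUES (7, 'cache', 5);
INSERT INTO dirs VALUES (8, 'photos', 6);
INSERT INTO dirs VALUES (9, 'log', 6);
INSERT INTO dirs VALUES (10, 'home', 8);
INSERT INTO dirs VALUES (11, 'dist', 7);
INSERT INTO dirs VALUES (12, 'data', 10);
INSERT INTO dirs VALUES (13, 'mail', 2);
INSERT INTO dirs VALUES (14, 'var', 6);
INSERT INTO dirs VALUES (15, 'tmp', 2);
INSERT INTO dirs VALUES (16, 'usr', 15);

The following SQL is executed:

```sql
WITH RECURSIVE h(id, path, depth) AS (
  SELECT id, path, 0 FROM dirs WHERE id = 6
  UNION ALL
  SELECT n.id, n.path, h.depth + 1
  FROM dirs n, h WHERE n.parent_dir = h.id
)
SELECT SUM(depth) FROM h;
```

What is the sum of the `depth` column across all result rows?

Base: id=6 (share) at depth 0.
Iteration 1: rows with parent_dir in {6} -> photos (id 8, depth 1), log (id 9, depth 1), var (id 14, depth 1).
Iteration 2: rows with parent_dir in {8,9,14} -> home (id 10, depth 2).
Iteration 3: rows with parent_dir in {10} -> data (id 12, depth 3).
Iteration 4: no rows with parent_dir in {12}; recursion stops.
SUM(depth) = 0 + 1 + 1 + 1 + 2 + 3 = 8.

8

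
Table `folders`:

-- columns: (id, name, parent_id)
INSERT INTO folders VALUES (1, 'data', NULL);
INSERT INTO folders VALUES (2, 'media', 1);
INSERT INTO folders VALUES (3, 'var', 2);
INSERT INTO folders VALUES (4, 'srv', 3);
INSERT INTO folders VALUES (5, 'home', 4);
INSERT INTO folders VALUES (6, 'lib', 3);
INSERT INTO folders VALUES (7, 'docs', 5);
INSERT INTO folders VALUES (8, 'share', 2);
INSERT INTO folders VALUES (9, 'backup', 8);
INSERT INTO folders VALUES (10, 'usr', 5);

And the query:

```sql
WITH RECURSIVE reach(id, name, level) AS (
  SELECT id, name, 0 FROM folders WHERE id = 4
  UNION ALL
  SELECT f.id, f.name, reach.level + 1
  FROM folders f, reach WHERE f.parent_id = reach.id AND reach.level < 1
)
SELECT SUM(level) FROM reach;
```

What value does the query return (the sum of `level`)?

Base: id=4 (srv) at level 0.
Iteration 1: rows with parent_id in {4} -> home (id 5, level 1).
Iteration 2: level < 1 fails for all current rows; recursion stops.
SUM(level) = 0 + 1 = 1.

1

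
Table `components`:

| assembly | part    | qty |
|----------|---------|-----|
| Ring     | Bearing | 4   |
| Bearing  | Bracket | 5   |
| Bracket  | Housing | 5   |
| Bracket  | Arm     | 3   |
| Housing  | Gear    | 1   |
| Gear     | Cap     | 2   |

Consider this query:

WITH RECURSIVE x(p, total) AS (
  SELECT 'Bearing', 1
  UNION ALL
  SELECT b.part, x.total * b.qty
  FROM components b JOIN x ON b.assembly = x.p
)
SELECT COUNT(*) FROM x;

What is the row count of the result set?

6

Base: (Bearing, total=1).
Iteration 1: components of {Bearing} -> Bracket = 1*5 = 5.
Iteration 2: components of {Bracket} -> Arm = 5*3 = 15, Housing = 5*5 = 25.
Iteration 3: components of {Arm,Housing} -> Gear = 25*1 = 25.
Iteration 4: components of {Gear} -> Cap = 25*2 = 50.
Iteration 5: no further components; recursion stops.
Total rows emitted: 6.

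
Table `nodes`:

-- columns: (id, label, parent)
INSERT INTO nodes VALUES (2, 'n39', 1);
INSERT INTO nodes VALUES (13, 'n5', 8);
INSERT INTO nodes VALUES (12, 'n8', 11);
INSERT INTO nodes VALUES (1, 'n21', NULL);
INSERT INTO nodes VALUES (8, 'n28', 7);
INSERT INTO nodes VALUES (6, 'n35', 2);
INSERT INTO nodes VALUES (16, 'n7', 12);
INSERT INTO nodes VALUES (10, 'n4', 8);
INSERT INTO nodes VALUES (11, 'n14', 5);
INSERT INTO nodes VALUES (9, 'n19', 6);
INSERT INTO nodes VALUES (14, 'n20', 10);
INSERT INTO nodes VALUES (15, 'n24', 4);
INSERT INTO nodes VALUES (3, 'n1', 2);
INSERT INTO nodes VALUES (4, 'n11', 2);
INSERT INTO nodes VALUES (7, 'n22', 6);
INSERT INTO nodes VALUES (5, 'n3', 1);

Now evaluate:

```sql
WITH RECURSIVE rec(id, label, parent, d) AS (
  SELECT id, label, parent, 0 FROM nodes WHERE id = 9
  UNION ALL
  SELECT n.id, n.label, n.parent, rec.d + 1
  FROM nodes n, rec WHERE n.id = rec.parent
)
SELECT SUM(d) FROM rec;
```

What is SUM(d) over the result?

Base: id=9 (n19), parent=6, d 0.
Iteration 1: join on id=6 -> n35 (id 6, parent=2, d 1).
Iteration 2: join on id=2 -> n39 (id 2, parent=1, d 2).
Iteration 3: join on id=1 -> n21 (id 1, parent=NULL, d 3).
Iteration 4: parent is NULL; no match; recursion stops.
SUM(d) = 0 + 1 + 2 + 3 = 6.

6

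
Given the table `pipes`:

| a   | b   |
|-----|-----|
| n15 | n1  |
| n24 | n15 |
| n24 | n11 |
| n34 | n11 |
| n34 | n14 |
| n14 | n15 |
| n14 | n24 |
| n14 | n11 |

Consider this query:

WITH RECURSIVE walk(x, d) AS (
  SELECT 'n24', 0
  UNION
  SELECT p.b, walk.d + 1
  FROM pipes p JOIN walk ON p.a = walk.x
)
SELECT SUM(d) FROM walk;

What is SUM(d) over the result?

4

Base: (n24, d=0).
Iteration 1: edges from {n24} -> (n11, d=1), (n15, d=1).
Iteration 2: edges from {n11,n15} -> (n1, d=2).
Iteration 3: no outgoing edges from {n1}; recursion stops.
SUM(d) = 0 + 1 + 1 + 2 = 4.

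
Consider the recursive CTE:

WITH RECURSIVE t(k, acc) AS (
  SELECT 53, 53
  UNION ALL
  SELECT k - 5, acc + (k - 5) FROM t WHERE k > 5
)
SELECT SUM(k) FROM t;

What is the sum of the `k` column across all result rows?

Base: k=53, acc=53.
Iteration 1: 53 > 5 holds -> k = 53 - 5 = 48, acc = 53 + 48 = 101.
Iteration 2: 48 > 5 holds -> k = 48 - 5 = 43, acc = 101 + 43 = 144.
Iteration 3: 43 > 5 holds -> k = 43 - 5 = 38, acc = 144 + 38 = 182.
Iteration 4: 38 > 5 holds -> k = 38 - 5 = 33, acc = 182 + 33 = 215.
Iteration 5: 33 > 5 holds -> k = 33 - 5 = 28, acc = 215 + 28 = 243.
Iteration 6: 28 > 5 holds -> k = 28 - 5 = 23, acc = 243 + 23 = 266.
Iteration 7: 23 > 5 holds -> k = 23 - 5 = 18, acc = 266 + 18 = 284.
Iteration 8: 18 > 5 holds -> k = 18 - 5 = 13, acc = 284 + 13 = 297.
Iteration 9: 13 > 5 holds -> k = 13 - 5 = 8, acc = 297 + 8 = 305.
Iteration 10: 8 > 5 holds -> k = 8 - 5 = 3, acc = 305 + 3 = 308.
Iteration 11: 3 > 5 fails; recursion stops.
SUM(k) = 53 + 48 + 43 + 38 + 33 + 28 + 23 + 18 + 13 + 8 + 3 = 308.

308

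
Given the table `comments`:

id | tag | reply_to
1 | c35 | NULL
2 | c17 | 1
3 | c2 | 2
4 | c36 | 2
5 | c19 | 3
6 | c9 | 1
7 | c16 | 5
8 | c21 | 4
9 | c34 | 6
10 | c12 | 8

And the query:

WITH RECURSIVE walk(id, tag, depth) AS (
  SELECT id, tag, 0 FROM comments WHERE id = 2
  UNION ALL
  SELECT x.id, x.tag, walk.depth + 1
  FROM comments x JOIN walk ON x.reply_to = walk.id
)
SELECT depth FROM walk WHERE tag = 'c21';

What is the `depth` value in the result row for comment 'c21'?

Base: id=2 (c17) at depth 0.
Iteration 1: rows with reply_to in {2} -> c2 (id 3, depth 1), c36 (id 4, depth 1).
Iteration 2: rows with reply_to in {3,4} -> c19 (id 5, depth 2), c21 (id 8, depth 2).
Iteration 3: rows with reply_to in {5,8} -> c16 (id 7, depth 3), c12 (id 10, depth 3).
Iteration 4: no rows with reply_to in {7,10}; recursion stops.

2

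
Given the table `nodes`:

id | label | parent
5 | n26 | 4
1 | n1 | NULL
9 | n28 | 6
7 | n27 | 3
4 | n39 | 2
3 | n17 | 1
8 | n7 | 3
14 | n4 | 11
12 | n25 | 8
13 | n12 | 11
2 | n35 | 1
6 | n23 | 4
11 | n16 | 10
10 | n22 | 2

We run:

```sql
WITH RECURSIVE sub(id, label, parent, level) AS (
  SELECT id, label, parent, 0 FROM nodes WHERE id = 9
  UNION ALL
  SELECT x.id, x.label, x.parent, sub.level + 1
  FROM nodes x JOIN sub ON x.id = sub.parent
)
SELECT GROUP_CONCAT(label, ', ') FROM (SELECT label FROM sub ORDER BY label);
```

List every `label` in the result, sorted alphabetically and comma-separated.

n1, n23, n28, n35, n39

Base: id=9 (n28), parent=6, level 0.
Iteration 1: join on id=6 -> n23 (id 6, parent=4, level 1).
Iteration 2: join on id=4 -> n39 (id 4, parent=2, level 2).
Iteration 3: join on id=2 -> n35 (id 2, parent=1, level 3).
Iteration 4: join on id=1 -> n1 (id 1, parent=NULL, level 4).
Iteration 5: parent is NULL; no match; recursion stops.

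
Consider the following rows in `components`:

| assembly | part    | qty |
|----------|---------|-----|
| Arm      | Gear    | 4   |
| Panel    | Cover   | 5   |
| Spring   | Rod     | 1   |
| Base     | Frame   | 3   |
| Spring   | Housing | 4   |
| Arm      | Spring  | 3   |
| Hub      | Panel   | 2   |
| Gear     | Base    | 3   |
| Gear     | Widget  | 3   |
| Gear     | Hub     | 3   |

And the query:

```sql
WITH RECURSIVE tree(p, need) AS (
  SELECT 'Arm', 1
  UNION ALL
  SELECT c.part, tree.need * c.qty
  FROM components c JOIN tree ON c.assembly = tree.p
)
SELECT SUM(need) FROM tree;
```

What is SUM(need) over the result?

239

Base: (Arm, need=1).
Iteration 1: components of {Arm} -> Gear = 1*4 = 4, Spring = 1*3 = 3.
Iteration 2: components of {Gear,Spring} -> Base = 4*3 = 12, Housing = 3*4 = 12, Hub = 4*3 = 12, Rod = 3*1 = 3, Widget = 4*3 = 12.
Iteration 3: components of {Base,Housing,Hub,Rod,Widget} -> Frame = 12*3 = 36, Panel = 12*2 = 24.
Iteration 4: components of {Frame,Panel} -> Cover = 24*5 = 120.
Iteration 5: no further components; recursion stops.
SUM(need) = 1 + 4 + 3 + 12 + 12 + 12 + 3 + 12 + 36 + 24 + 120 = 239.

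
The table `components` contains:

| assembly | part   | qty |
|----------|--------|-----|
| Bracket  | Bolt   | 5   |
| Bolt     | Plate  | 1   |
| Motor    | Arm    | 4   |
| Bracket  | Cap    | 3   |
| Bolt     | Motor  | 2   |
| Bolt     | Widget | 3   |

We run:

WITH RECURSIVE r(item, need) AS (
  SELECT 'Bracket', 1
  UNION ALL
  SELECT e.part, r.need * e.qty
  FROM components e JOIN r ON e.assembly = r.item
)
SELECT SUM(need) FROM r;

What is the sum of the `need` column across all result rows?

79

Base: (Bracket, need=1).
Iteration 1: components of {Bracket} -> Bolt = 1*5 = 5, Cap = 1*3 = 3.
Iteration 2: components of {Bolt,Cap} -> Motor = 5*2 = 10, Plate = 5*1 = 5, Widget = 5*3 = 15.
Iteration 3: components of {Motor,Plate,Widget} -> Arm = 10*4 = 40.
Iteration 4: no further components; recursion stops.
SUM(need) = 1 + 5 + 3 + 10 + 15 + 5 + 40 = 79.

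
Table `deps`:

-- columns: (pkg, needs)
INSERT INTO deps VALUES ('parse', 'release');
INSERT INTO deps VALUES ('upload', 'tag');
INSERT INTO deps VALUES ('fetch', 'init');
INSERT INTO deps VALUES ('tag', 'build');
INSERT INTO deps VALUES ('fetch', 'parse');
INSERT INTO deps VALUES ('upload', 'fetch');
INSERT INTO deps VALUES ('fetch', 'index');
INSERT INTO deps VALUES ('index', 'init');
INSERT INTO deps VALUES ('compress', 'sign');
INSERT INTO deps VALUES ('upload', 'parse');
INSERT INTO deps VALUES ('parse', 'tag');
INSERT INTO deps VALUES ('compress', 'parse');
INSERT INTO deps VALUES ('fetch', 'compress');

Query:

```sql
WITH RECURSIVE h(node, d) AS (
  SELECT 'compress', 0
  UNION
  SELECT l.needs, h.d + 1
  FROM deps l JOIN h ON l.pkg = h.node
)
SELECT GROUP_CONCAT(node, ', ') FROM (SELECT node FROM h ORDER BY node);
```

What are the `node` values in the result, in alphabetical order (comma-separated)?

Base: (compress, d=0).
Iteration 1: edges from {compress} -> (parse, d=1), (sign, d=1).
Iteration 2: edges from {parse,sign} -> (release, d=2), (tag, d=2).
Iteration 3: edges from {release,tag} -> (build, d=3).
Iteration 4: no outgoing edges from {build}; recursion stops.

build, compress, parse, release, sign, tag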